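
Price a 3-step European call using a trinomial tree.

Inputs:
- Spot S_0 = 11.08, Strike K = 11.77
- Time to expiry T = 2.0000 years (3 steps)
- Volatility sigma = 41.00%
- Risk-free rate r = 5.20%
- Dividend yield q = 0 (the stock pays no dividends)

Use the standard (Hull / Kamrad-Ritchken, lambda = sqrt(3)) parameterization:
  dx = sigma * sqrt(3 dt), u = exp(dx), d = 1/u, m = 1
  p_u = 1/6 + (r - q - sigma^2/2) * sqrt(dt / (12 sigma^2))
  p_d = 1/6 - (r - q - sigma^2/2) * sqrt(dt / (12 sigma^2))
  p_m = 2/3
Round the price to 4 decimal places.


Answer: Price = V(0,0) = 2.6000

Derivation:
dt = T/N = 0.666667; dx = sigma*sqrt(3*dt) = 0.579828
u = exp(dx) = 1.785730; d = 1/u = 0.559995
p_u = 0.148242, p_m = 0.666667, p_d = 0.185092
Discount per step: exp(-r*dt) = 0.965927
Stock lattice S(k, j) with j the centered position index:
  k=0: S(0,+0) = 11.0800
  k=1: S(1,-1) = 6.2047; S(1,+0) = 11.0800; S(1,+1) = 19.7859
  k=2: S(2,-2) = 3.4746; S(2,-1) = 6.2047; S(2,+0) = 11.0800; S(2,+1) = 19.7859; S(2,+2) = 35.3323
  k=3: S(3,-3) = 1.9458; S(3,-2) = 3.4746; S(3,-1) = 6.2047; S(3,+0) = 11.0800; S(3,+1) = 19.7859; S(3,+2) = 35.3323; S(3,+3) = 63.0939
Terminal payoffs V(N, j) = max(S_T - K, 0):
  V(3,-3) = 0.000000; V(3,-2) = 0.000000; V(3,-1) = 0.000000; V(3,+0) = 0.000000; V(3,+1) = 8.015894; V(3,+2) = 23.562273; V(3,+3) = 51.323917
Backward induction: V(k, j) = exp(-r*dt) * [p_u * V(k+1, j+1) + p_m * V(k+1, j) + p_d * V(k+1, j-1)]
  V(2,-2) = exp(-r*dt) * [p_u*0.000000 + p_m*0.000000 + p_d*0.000000] = 0.000000
  V(2,-1) = exp(-r*dt) * [p_u*0.000000 + p_m*0.000000 + p_d*0.000000] = 0.000000
  V(2,+0) = exp(-r*dt) * [p_u*8.015894 + p_m*0.000000 + p_d*0.000000] = 1.147801
  V(2,+1) = exp(-r*dt) * [p_u*23.562273 + p_m*8.015894 + p_d*0.000000] = 8.535745
  V(2,+2) = exp(-r*dt) * [p_u*51.323917 + p_m*23.562273 + p_d*8.015894] = 23.955191
  V(1,-1) = exp(-r*dt) * [p_u*1.147801 + p_m*0.000000 + p_d*0.000000] = 0.164354
  V(1,+0) = exp(-r*dt) * [p_u*8.535745 + p_m*1.147801 + p_d*0.000000] = 1.961367
  V(1,+1) = exp(-r*dt) * [p_u*23.955191 + p_m*8.535745 + p_d*1.147801] = 9.131975
  V(0,+0) = exp(-r*dt) * [p_u*9.131975 + p_m*1.961367 + p_d*0.164354] = 2.600023


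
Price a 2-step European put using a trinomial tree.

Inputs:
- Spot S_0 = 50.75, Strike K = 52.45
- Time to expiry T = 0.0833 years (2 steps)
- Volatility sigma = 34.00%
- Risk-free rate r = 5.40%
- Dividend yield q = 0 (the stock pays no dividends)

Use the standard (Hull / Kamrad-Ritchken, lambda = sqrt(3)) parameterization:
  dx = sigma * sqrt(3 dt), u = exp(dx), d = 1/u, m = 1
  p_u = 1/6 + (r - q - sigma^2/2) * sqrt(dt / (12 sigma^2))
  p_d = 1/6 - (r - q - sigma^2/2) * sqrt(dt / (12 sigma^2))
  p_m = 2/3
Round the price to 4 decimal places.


dt = T/N = 0.041650; dx = sigma*sqrt(3*dt) = 0.120184
u = exp(dx) = 1.127704; d = 1/u = 0.886757
p_u = 0.166008, p_m = 0.666667, p_d = 0.167325
Discount per step: exp(-r*dt) = 0.997753
Stock lattice S(k, j) with j the centered position index:
  k=0: S(0,+0) = 50.7500
  k=1: S(1,-1) = 45.0029; S(1,+0) = 50.7500; S(1,+1) = 57.2310
  k=2: S(2,-2) = 39.9067; S(2,-1) = 45.0029; S(2,+0) = 50.7500; S(2,+1) = 57.2310; S(2,+2) = 64.5397
Terminal payoffs V(N, j) = max(K - S_T, 0):
  V(2,-2) = 12.543333; V(2,-1) = 7.447074; V(2,+0) = 1.700000; V(2,+1) = 0.000000; V(2,+2) = 0.000000
Backward induction: V(k, j) = exp(-r*dt) * [p_u * V(k+1, j+1) + p_m * V(k+1, j) + p_d * V(k+1, j-1)]
  V(1,-1) = exp(-r*dt) * [p_u*1.700000 + p_m*7.447074 + p_d*12.543333] = 7.329242
  V(1,+0) = exp(-r*dt) * [p_u*0.000000 + p_m*1.700000 + p_d*7.447074] = 2.374070
  V(1,+1) = exp(-r*dt) * [p_u*0.000000 + p_m*0.000000 + p_d*1.700000] = 0.283814
  V(0,+0) = exp(-r*dt) * [p_u*0.283814 + p_m*2.374070 + p_d*7.329242] = 2.849779

Answer: Price = V(0,0) = 2.8498


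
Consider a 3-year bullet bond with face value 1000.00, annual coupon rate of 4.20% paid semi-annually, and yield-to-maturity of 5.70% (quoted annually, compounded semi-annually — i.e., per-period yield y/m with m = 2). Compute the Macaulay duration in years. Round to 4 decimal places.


Coupon per period c = face * coupon_rate / m = 21.000000
Periods per year m = 2; per-period yield y/m = 0.028500
Number of cashflows N = 6
Cashflows (t years, CF_t, discount factor 1/(1+y/m)^(m*t), PV):
  t = 0.5000: CF_t = 21.000000, DF = 0.972290, PV = 20.418085
  t = 1.0000: CF_t = 21.000000, DF = 0.945347, PV = 19.852294
  t = 1.5000: CF_t = 21.000000, DF = 0.919152, PV = 19.302182
  t = 2.0000: CF_t = 21.000000, DF = 0.893682, PV = 18.767314
  t = 2.5000: CF_t = 21.000000, DF = 0.868917, PV = 18.247266
  t = 3.0000: CF_t = 1021.000000, DF = 0.844840, PV = 862.581155
Price P = sum_t PV_t = 959.168296
Macaulay numerator sum_t t * PV_t:
  t * PV_t at t = 0.5000: 10.209042
  t * PV_t at t = 1.0000: 19.852294
  t * PV_t at t = 1.5000: 28.953273
  t * PV_t at t = 2.0000: 37.534627
  t * PV_t at t = 2.5000: 45.618166
  t * PV_t at t = 3.0000: 2587.743466
Macaulay duration D = (sum_t t * PV_t) / P = 2729.910869 / 959.168296 = 2.846123

Answer: Macaulay duration = 2.8461 years


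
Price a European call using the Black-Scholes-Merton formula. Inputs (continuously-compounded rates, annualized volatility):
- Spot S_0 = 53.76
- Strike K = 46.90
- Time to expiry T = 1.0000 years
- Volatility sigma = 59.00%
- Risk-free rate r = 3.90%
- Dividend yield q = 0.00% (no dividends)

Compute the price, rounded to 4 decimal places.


Answer: Price = 16.2835

Derivation:
d1 = (ln(S/K) + (r - q + 0.5*sigma^2) * T) / (sigma * sqrt(T)) = 0.59247800
d2 = d1 - sigma * sqrt(T) = 0.00247800
exp(-rT) = 0.96175071; exp(-qT) = 1.00000000
C = S_0 * exp(-qT) * N(d1) - K * exp(-rT) * N(d2)
N(d1) = 0.72323473; N(d2) = 0.50098858
C = 53.7600 * 1.00000000 * 0.72323473 - 46.9000 * 0.96175071 * 0.50098858 = 16.2835


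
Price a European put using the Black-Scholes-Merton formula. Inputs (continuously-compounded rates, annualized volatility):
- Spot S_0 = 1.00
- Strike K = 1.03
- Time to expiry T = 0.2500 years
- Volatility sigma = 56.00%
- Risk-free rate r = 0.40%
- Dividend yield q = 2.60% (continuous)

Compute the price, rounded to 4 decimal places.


Answer: Price = 0.1312

Derivation:
d1 = (ln(S/K) + (r - q + 0.5*sigma^2) * T) / (sigma * sqrt(T)) = 0.01478999
d2 = d1 - sigma * sqrt(T) = -0.26521001
exp(-rT) = 0.99900050; exp(-qT) = 0.99352108
P = K * exp(-rT) * N(-d2) - S_0 * exp(-qT) * N(-d1)
N(-d1) = 0.49409986; N(-d2) = 0.60457616
P = 1.0300 * 0.99900050 * 0.60457616 - 1.0000 * 0.99352108 * 0.49409986 = 0.1312


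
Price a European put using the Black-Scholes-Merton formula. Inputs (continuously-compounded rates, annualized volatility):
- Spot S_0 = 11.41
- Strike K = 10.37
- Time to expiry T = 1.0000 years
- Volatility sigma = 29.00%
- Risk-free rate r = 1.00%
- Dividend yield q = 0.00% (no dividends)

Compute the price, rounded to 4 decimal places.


d1 = (ln(S/K) + (r - q + 0.5*sigma^2) * T) / (sigma * sqrt(T)) = 0.50904532
d2 = d1 - sigma * sqrt(T) = 0.21904532
exp(-rT) = 0.99004983; exp(-qT) = 1.00000000
P = K * exp(-rT) * N(-d2) - S_0 * exp(-qT) * N(-d1)
N(-d1) = 0.30536023; N(-d2) = 0.41330737
P = 10.3700 * 0.99004983 * 0.41330737 - 11.4100 * 1.00000000 * 0.30536023 = 0.7592

Answer: Price = 0.7592


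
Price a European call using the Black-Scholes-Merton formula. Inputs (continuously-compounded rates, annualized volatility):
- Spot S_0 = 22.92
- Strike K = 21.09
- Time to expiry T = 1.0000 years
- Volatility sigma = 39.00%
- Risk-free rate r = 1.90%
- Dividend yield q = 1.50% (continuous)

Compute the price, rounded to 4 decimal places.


Answer: Price = 4.3701

Derivation:
d1 = (ln(S/K) + (r - q + 0.5*sigma^2) * T) / (sigma * sqrt(T)) = 0.41861769
d2 = d1 - sigma * sqrt(T) = 0.02861769
exp(-rT) = 0.98117936; exp(-qT) = 0.98511194
C = S_0 * exp(-qT) * N(d1) - K * exp(-rT) * N(d2)
N(d1) = 0.66225222; N(d2) = 0.51141525
C = 22.9200 * 0.98511194 * 0.66225222 - 21.0900 * 0.98117936 * 0.51141525 = 4.3701


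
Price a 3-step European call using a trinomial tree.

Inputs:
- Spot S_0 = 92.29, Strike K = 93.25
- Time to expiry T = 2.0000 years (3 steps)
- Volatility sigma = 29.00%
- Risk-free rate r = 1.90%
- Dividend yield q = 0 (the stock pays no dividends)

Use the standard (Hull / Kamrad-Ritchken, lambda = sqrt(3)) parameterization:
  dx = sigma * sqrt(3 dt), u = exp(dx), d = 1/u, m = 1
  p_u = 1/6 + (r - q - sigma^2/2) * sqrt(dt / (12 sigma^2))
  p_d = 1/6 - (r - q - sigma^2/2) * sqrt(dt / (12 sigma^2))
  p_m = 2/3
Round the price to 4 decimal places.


Answer: Price = V(0,0) = 14.8360

Derivation:
dt = T/N = 0.666667; dx = sigma*sqrt(3*dt) = 0.410122
u = exp(dx) = 1.507002; d = 1/u = 0.663569
p_u = 0.147932, p_m = 0.666667, p_d = 0.185401
Discount per step: exp(-r*dt) = 0.987413
Stock lattice S(k, j) with j the centered position index:
  k=0: S(0,+0) = 92.2900
  k=1: S(1,-1) = 61.2408; S(1,+0) = 92.2900; S(1,+1) = 139.0812
  k=2: S(2,-2) = 40.6375; S(2,-1) = 61.2408; S(2,+0) = 92.2900; S(2,+1) = 139.0812; S(2,+2) = 209.5955
  k=3: S(3,-3) = 26.9658; S(3,-2) = 40.6375; S(3,-1) = 61.2408; S(3,+0) = 92.2900; S(3,+1) = 139.0812; S(3,+2) = 209.5955; S(3,+3) = 315.8608
Terminal payoffs V(N, j) = max(S_T - K, 0):
  V(3,-3) = 0.000000; V(3,-2) = 0.000000; V(3,-1) = 0.000000; V(3,+0) = 0.000000; V(3,+1) = 45.831171; V(3,+2) = 116.345537; V(3,+3) = 222.610794
Backward induction: V(k, j) = exp(-r*dt) * [p_u * V(k+1, j+1) + p_m * V(k+1, j) + p_d * V(k+1, j-1)]
  V(2,-2) = exp(-r*dt) * [p_u*0.000000 + p_m*0.000000 + p_d*0.000000] = 0.000000
  V(2,-1) = exp(-r*dt) * [p_u*0.000000 + p_m*0.000000 + p_d*0.000000] = 0.000000
  V(2,+0) = exp(-r*dt) * [p_u*45.831171 + p_m*0.000000 + p_d*0.000000] = 6.694578
  V(2,+1) = exp(-r*dt) * [p_u*116.345537 + p_m*45.831171 + p_d*0.000000] = 47.164176
  V(2,+2) = exp(-r*dt) * [p_u*222.610794 + p_m*116.345537 + p_d*45.831171] = 117.494454
  V(1,-1) = exp(-r*dt) * [p_u*6.694578 + p_m*0.000000 + p_d*0.000000] = 0.977880
  V(1,+0) = exp(-r*dt) * [p_u*47.164176 + p_m*6.694578 + p_d*0.000000] = 11.296167
  V(1,+1) = exp(-r*dt) * [p_u*117.494454 + p_m*47.164176 + p_d*6.694578] = 49.435042
  V(0,+0) = exp(-r*dt) * [p_u*49.435042 + p_m*11.296167 + p_d*0.977880] = 14.836004


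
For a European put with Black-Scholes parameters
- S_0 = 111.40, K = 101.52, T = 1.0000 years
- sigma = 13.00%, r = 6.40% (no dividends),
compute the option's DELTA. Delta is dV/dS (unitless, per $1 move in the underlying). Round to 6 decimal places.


Answer: Delta = -0.101739

Derivation:
d1 = 1.2717038776; d2 = 1.1417038776
phi(d1) = 0.1777185945; exp(-qT) = 1.0000000000; exp(-rT) = 0.9380049995
N(-d1) = 0.1017391762
Delta = -exp(-qT) * N(-d1) = -1.0000000000 * 0.1017391762 = -0.101739


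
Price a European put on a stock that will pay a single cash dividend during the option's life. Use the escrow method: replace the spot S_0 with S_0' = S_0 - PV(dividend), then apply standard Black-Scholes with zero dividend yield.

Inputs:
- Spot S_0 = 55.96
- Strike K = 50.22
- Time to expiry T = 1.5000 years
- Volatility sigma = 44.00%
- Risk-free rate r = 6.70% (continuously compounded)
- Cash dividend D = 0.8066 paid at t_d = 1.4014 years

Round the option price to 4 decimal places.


Answer: Price = 6.4618

Derivation:
PV(D) = D * exp(-r * t_d) = 0.8066 * 0.91037944 = 0.73431206
S_0' = S_0 - PV(D) = 55.9600 - 0.73431206 = 55.22568794
d1 = (ln(S_0'/K) + (r + sigma^2/2)*T) / (sigma*sqrt(T)) = 0.63225571
d2 = d1 - sigma*sqrt(T) = 0.09336797
exp(-rT) = 0.90438511
N(-d1) = 0.26360990; N(-d2) = 0.46280562
P = K * exp(-rT) * N(-d2) - S_0' * N(-d1) = 50.2200 * 0.90438511 * 0.46280562 - 55.22568794 * 0.26360990 = 6.4618


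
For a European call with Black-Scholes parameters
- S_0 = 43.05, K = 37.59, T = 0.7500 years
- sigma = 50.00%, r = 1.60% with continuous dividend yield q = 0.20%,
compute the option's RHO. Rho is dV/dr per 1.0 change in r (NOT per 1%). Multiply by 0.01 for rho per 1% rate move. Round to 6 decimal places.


Answer: Rho = 15.268989

Derivation:
d1 = 0.5539656741; d2 = 0.1209529722
phi(d1) = 0.3421939774; exp(-qT) = 0.9985011244; exp(-rT) = 0.9880717129
N(d2) = 0.5481358578
Rho = K*T*exp(-rT)*N(d2) = 37.5900 * 0.7500 * 0.9880717129 * 0.5481358578 = 15.268989


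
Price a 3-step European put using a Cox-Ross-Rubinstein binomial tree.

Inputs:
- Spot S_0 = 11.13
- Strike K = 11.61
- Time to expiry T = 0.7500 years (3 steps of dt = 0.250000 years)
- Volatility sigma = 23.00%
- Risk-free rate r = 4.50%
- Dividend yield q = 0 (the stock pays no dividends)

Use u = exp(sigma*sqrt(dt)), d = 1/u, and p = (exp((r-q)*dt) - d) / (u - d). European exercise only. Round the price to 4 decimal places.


dt = T/N = 0.250000
u = exp(sigma*sqrt(dt)) = 1.121873; d = 1/u = 0.891366
p = (exp((r-q)*dt) - d) / (u - d) = 0.520363
Discount per step: exp(-r*dt) = 0.988813
Stock lattice S(k, i) with i counting down-moves:
  k=0: S(0,0) = 11.1300
  k=1: S(1,0) = 12.4865; S(1,1) = 9.9209
  k=2: S(2,0) = 14.0082; S(2,1) = 11.1300; S(2,2) = 8.8432
  k=3: S(3,0) = 15.7154; S(3,1) = 12.4865; S(3,2) = 9.9209; S(3,3) = 7.8825
Terminal payoffs V(N, i) = max(K - S_T, 0):
  V(3,0) = 0.000000; V(3,1) = 0.000000; V(3,2) = 1.689095; V(3,3) = 3.727507
Backward induction: V(k, i) = exp(-r*dt) * [p * V(k+1, i) + (1-p) * V(k+1, i+1)].
  V(2,0) = exp(-r*dt) * [p*0.000000 + (1-p)*0.000000] = 0.000000
  V(2,1) = exp(-r*dt) * [p*0.000000 + (1-p)*1.689095] = 0.801090
  V(2,2) = exp(-r*dt) * [p*1.689095 + (1-p)*3.727507] = 2.636960
  V(1,0) = exp(-r*dt) * [p*0.000000 + (1-p)*0.801090] = 0.379934
  V(1,1) = exp(-r*dt) * [p*0.801090 + (1-p)*2.636960] = 1.662830
  V(0,0) = exp(-r*dt) * [p*0.379934 + (1-p)*1.662830] = 0.984125

Answer: Price = V(0,0) = 0.9841


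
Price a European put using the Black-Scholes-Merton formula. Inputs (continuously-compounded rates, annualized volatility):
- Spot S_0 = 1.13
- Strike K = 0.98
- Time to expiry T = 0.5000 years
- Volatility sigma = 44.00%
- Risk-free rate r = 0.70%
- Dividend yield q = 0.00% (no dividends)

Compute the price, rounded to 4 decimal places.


d1 = (ln(S/K) + (r - q + 0.5*sigma^2) * T) / (sigma * sqrt(T)) = 0.62456923
d2 = d1 - sigma * sqrt(T) = 0.31344224
exp(-rT) = 0.99650612; exp(-qT) = 1.00000000
P = K * exp(-rT) * N(-d2) - S_0 * exp(-qT) * N(-d1)
N(-d1) = 0.26612691; N(-d2) = 0.37697235
P = 0.9800 * 0.99650612 * 0.37697235 - 1.1300 * 1.00000000 * 0.26612691 = 0.0674

Answer: Price = 0.0674


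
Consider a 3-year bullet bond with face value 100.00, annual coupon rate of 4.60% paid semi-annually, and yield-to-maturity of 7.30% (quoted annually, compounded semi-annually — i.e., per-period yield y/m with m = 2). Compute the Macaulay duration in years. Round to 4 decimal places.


Answer: Macaulay duration = 2.8289 years

Derivation:
Coupon per period c = face * coupon_rate / m = 2.300000
Periods per year m = 2; per-period yield y/m = 0.036500
Number of cashflows N = 6
Cashflows (t years, CF_t, discount factor 1/(1+y/m)^(m*t), PV):
  t = 0.5000: CF_t = 2.300000, DF = 0.964785, PV = 2.219006
  t = 1.0000: CF_t = 2.300000, DF = 0.930811, PV = 2.140865
  t = 1.5000: CF_t = 2.300000, DF = 0.898033, PV = 2.065475
  t = 2.0000: CF_t = 2.300000, DF = 0.866409, PV = 1.992740
  t = 2.5000: CF_t = 2.300000, DF = 0.835898, PV = 1.922566
  t = 3.0000: CF_t = 102.300000, DF = 0.806462, PV = 82.501111
Price P = sum_t PV_t = 92.841763
Macaulay numerator sum_t t * PV_t:
  t * PV_t at t = 0.5000: 1.109503
  t * PV_t at t = 1.0000: 2.140865
  t * PV_t at t = 1.5000: 3.098212
  t * PV_t at t = 2.0000: 3.985480
  t * PV_t at t = 2.5000: 4.806416
  t * PV_t at t = 3.0000: 247.503332
Macaulay duration D = (sum_t t * PV_t) / P = 262.643807 / 92.841763 = 2.828940


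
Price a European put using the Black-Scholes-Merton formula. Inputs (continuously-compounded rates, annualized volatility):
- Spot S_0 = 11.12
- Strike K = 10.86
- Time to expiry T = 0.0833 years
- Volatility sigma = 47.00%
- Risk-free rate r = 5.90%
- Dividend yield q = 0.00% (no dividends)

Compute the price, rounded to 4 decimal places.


d1 = (ln(S/K) + (r - q + 0.5*sigma^2) * T) / (sigma * sqrt(T)) = 0.27846746
d2 = d1 - sigma * sqrt(T) = 0.14281728
exp(-rT) = 0.99509736; exp(-qT) = 1.00000000
P = K * exp(-rT) * N(-d2) - S_0 * exp(-qT) * N(-d1)
N(-d1) = 0.39032677; N(-d2) = 0.44321724
P = 10.8600 * 0.99509736 * 0.44321724 - 11.1200 * 1.00000000 * 0.39032677 = 0.4493

Answer: Price = 0.4493


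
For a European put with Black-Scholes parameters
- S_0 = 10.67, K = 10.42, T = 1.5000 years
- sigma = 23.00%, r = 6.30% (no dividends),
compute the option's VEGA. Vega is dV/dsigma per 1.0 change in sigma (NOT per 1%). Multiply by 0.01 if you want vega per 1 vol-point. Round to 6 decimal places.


Answer: Vega = 4.455583

Derivation:
d1 = 0.5604859559; d2 = 0.2787946355
phi(d1) = 0.3409529504; exp(-qT) = 1.0000000000; exp(-rT) = 0.9098277346
Vega = S * exp(-qT) * phi(d1) * sqrt(T) = 10.6700 * 1.0000000000 * 0.3409529504 * 1.2247448714 = 4.455583


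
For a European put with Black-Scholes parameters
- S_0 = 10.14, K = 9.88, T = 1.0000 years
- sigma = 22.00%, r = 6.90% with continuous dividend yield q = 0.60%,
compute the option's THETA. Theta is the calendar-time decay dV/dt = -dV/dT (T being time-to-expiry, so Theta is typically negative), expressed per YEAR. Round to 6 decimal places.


d1 = 0.5144340291; d2 = 0.2944340291
phi(d1) = 0.3494972036; exp(-qT) = 0.9940179641; exp(-rT) = 0.9333266801
Theta = -S*exp(-qT)*phi(d1)*sigma/(2*sqrt(T)) + r*K*exp(-rT)*N(-d2) - q*S*exp(-qT)*N(-d1)
N(-d1) = 0.3034742864; N(-d2) = 0.3842131336; sqrt(T) = 1.0000000000
Term 1 = -10.1400 * 0.9940179641 * 0.3494972036 * 0.2200 / (2 * 1.0000000000) = -0.3874972087
Term 2 = 0.0690 * 9.8800 * 0.9333266801 * 0.3842131336 = 0.2444623163
Term 3 = -0.0060 * 10.1400 * 0.9940179641 * 0.3034742864 = -0.0183529270
Theta = -0.3874972087 + (0.2444623163) + (-0.0183529270) = -0.161388

Answer: Theta = -0.161388


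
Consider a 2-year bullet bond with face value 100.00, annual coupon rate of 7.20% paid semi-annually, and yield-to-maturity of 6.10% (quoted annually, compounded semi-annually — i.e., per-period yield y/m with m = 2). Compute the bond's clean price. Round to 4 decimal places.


Coupon per period c = face * coupon_rate / m = 3.600000
Periods per year m = 2; per-period yield y/m = 0.030500
Number of cashflows N = 4
Cashflows (t years, CF_t, discount factor 1/(1+y/m)^(m*t), PV):
  t = 0.5000: CF_t = 3.600000, DF = 0.970403, PV = 3.493450
  t = 1.0000: CF_t = 3.600000, DF = 0.941681, PV = 3.390053
  t = 1.5000: CF_t = 3.600000, DF = 0.913810, PV = 3.289717
  t = 2.0000: CF_t = 103.600000, DF = 0.886764, PV = 91.868742
Price P = sum_t PV_t = 102.041962

Answer: Price = 102.0420


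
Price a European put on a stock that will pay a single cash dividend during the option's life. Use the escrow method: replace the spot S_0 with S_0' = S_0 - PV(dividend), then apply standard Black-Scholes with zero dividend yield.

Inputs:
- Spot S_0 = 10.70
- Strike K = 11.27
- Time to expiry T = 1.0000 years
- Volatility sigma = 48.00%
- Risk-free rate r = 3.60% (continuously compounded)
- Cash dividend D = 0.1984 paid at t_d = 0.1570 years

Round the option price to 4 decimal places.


PV(D) = D * exp(-r * t_d) = 0.1984 * 0.99436394 = 0.19728181
S_0' = S_0 - PV(D) = 10.7000 - 0.19728181 = 10.50271819
d1 = (ln(S_0'/K) + (r + sigma^2/2)*T) / (sigma*sqrt(T)) = 0.16810369
d2 = d1 - sigma*sqrt(T) = -0.31189631
exp(-rT) = 0.96464029
N(-d1) = 0.43325085; N(-d2) = 0.62244034
P = K * exp(-rT) * N(-d2) - S_0' * N(-d1) = 11.2700 * 0.96464029 * 0.62244034 - 10.50271819 * 0.43325085 = 2.2165

Answer: Price = 2.2165


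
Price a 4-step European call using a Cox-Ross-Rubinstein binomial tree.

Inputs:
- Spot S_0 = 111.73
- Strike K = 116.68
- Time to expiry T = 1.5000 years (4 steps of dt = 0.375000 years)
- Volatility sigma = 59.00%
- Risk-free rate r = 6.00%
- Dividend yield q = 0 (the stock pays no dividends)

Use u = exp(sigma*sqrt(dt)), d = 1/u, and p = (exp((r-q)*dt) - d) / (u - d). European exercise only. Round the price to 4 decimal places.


Answer: Price = V(0,0) = 32.3363

Derivation:
dt = T/N = 0.375000
u = exp(sigma*sqrt(dt)) = 1.435194; d = 1/u = 0.696770
p = (exp((r-q)*dt) - d) / (u - d) = 0.441461
Discount per step: exp(-r*dt) = 0.977751
Stock lattice S(k, i) with i counting down-moves:
  k=0: S(0,0) = 111.7300
  k=1: S(1,0) = 160.3542; S(1,1) = 77.8501
  k=2: S(2,0) = 230.1393; S(2,1) = 111.7300; S(2,2) = 54.2436
  k=3: S(3,0) = 330.2944; S(3,1) = 160.3542; S(3,2) = 77.8501; S(3,3) = 37.7953
  k=4: S(4,0) = 474.0364; S(4,1) = 230.1393; S(4,2) = 111.7300; S(4,3) = 54.2436; S(4,4) = 26.3347
Terminal payoffs V(N, i) = max(S_T - K, 0):
  V(4,0) = 357.356439; V(4,1) = 113.459287; V(4,2) = 0.000000; V(4,3) = 0.000000; V(4,4) = 0.000000
Backward induction: V(k, i) = exp(-r*dt) * [p * V(k+1, i) + (1-p) * V(k+1, i+1)].
  V(3,0) = exp(-r*dt) * [p*357.356439 + (1-p)*113.459287] = 216.210412
  V(3,1) = exp(-r*dt) * [p*113.459287 + (1-p)*0.000000] = 48.973421
  V(3,2) = exp(-r*dt) * [p*0.000000 + (1-p)*0.000000] = 0.000000
  V(3,3) = exp(-r*dt) * [p*0.000000 + (1-p)*0.000000] = 0.000000
  V(2,0) = exp(-r*dt) * [p*216.210412 + (1-p)*48.973421] = 120.069783
  V(2,1) = exp(-r*dt) * [p*48.973421 + (1-p)*0.000000] = 21.138825
  V(2,2) = exp(-r*dt) * [p*0.000000 + (1-p)*0.000000] = 0.000000
  V(1,0) = exp(-r*dt) * [p*120.069783 + (1-p)*21.138825] = 63.370944
  V(1,1) = exp(-r*dt) * [p*21.138825 + (1-p)*0.000000] = 9.124335
  V(0,0) = exp(-r*dt) * [p*63.370944 + (1-p)*9.124335] = 32.336267


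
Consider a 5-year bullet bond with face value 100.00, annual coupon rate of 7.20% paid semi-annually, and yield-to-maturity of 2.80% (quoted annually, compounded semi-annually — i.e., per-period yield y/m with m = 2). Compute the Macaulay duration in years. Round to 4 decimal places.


Coupon per period c = face * coupon_rate / m = 3.600000
Periods per year m = 2; per-period yield y/m = 0.014000
Number of cashflows N = 10
Cashflows (t years, CF_t, discount factor 1/(1+y/m)^(m*t), PV):
  t = 0.5000: CF_t = 3.600000, DF = 0.986193, PV = 3.550296
  t = 1.0000: CF_t = 3.600000, DF = 0.972577, PV = 3.501278
  t = 1.5000: CF_t = 3.600000, DF = 0.959149, PV = 3.452937
  t = 2.0000: CF_t = 3.600000, DF = 0.945906, PV = 3.405263
  t = 2.5000: CF_t = 3.600000, DF = 0.932847, PV = 3.358248
  t = 3.0000: CF_t = 3.600000, DF = 0.919967, PV = 3.311881
  t = 3.5000: CF_t = 3.600000, DF = 0.907265, PV = 3.266155
  t = 4.0000: CF_t = 3.600000, DF = 0.894739, PV = 3.221060
  t = 4.5000: CF_t = 3.600000, DF = 0.882386, PV = 3.176588
  t = 5.0000: CF_t = 103.600000, DF = 0.870203, PV = 90.153005
Price P = sum_t PV_t = 120.396711
Macaulay numerator sum_t t * PV_t:
  t * PV_t at t = 0.5000: 1.775148
  t * PV_t at t = 1.0000: 3.501278
  t * PV_t at t = 1.5000: 5.179405
  t * PV_t at t = 2.0000: 6.810526
  t * PV_t at t = 2.5000: 8.395619
  t * PV_t at t = 3.0000: 9.935644
  t * PV_t at t = 3.5000: 11.431543
  t * PV_t at t = 4.0000: 12.884241
  t * PV_t at t = 4.5000: 14.294646
  t * PV_t at t = 5.0000: 450.765023
Macaulay duration D = (sum_t t * PV_t) / P = 524.973075 / 120.396711 = 4.360361

Answer: Macaulay duration = 4.3604 years


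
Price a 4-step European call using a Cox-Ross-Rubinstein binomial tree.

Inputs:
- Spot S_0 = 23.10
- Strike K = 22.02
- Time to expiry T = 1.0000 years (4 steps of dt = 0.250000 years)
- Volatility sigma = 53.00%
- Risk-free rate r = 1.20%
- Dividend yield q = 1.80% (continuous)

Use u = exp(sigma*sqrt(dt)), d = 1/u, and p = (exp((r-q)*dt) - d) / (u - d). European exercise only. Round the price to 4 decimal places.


Answer: Price = V(0,0) = 5.0195

Derivation:
dt = T/N = 0.250000
u = exp(sigma*sqrt(dt)) = 1.303431; d = 1/u = 0.767206
p = (exp((r-q)*dt) - d) / (u - d) = 0.431340
Discount per step: exp(-r*dt) = 0.997004
Stock lattice S(k, i) with i counting down-moves:
  k=0: S(0,0) = 23.1000
  k=1: S(1,0) = 30.1093; S(1,1) = 17.7225
  k=2: S(2,0) = 39.2453; S(2,1) = 23.1000; S(2,2) = 13.5968
  k=3: S(3,0) = 51.1536; S(3,1) = 30.1093; S(3,2) = 17.7225; S(3,3) = 10.4315
  k=4: S(4,0) = 66.6752; S(4,1) = 39.2453; S(4,2) = 23.1000; S(4,3) = 13.5968; S(4,4) = 8.0031
Terminal payoffs V(N, i) = max(S_T - K, 0):
  V(4,0) = 44.655170; V(4,1) = 17.225336; V(4,2) = 1.080000; V(4,3) = 0.000000; V(4,4) = 0.000000
Backward induction: V(k, i) = exp(-r*dt) * [p * V(k+1, i) + (1-p) * V(k+1, i+1)].
  V(3,0) = exp(-r*dt) * [p*44.655170 + (1-p)*17.225336] = 28.969874
  V(3,1) = exp(-r*dt) * [p*17.225336 + (1-p)*1.080000] = 8.020029
  V(3,2) = exp(-r*dt) * [p*1.080000 + (1-p)*0.000000] = 0.464451
  V(3,3) = exp(-r*dt) * [p*0.000000 + (1-p)*0.000000] = 0.000000
  V(2,0) = exp(-r*dt) * [p*28.969874 + (1-p)*8.020029] = 17.005437
  V(2,1) = exp(-r*dt) * [p*8.020029 + (1-p)*0.464451] = 3.712319
  V(2,2) = exp(-r*dt) * [p*0.464451 + (1-p)*0.000000] = 0.199736
  V(1,0) = exp(-r*dt) * [p*17.005437 + (1-p)*3.712319] = 9.417873
  V(1,1) = exp(-r*dt) * [p*3.712319 + (1-p)*0.199736] = 1.709716
  V(0,0) = exp(-r*dt) * [p*9.417873 + (1-p)*1.709716] = 5.019470


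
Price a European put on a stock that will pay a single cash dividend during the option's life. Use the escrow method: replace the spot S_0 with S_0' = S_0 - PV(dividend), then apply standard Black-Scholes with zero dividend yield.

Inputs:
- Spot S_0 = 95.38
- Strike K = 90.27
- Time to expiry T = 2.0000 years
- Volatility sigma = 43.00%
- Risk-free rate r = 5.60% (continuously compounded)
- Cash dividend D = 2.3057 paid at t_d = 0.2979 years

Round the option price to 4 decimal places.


PV(D) = D * exp(-r * t_d) = 2.3057 * 0.98345598 = 2.26755445
S_0' = S_0 - PV(D) = 95.3800 - 2.26755445 = 93.11244555
d1 = (ln(S_0'/K) + (r + sigma^2/2)*T) / (sigma*sqrt(T)) = 0.53921443
d2 = d1 - sigma*sqrt(T) = -0.06889740
exp(-rT) = 0.89404426
N(-d1) = 0.29486945; N(-d2) = 0.52746436
P = K * exp(-rT) * N(-d2) - S_0' * N(-d1) = 90.2700 * 0.89404426 * 0.52746436 - 93.11244555 * 0.29486945 = 15.1132

Answer: Price = 15.1132


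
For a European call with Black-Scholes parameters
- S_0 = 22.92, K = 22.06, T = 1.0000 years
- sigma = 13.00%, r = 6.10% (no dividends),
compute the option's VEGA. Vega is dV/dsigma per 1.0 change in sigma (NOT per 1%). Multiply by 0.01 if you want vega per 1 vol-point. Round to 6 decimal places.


Answer: Vega = 6.487882

Derivation:
d1 = 0.8284144463; d2 = 0.6984144463
phi(d1) = 0.2830663998; exp(-qT) = 1.0000000000; exp(-rT) = 0.9408232398
Vega = S * exp(-qT) * phi(d1) * sqrt(T) = 22.9200 * 1.0000000000 * 0.2830663998 * 1.0000000000 = 6.487882


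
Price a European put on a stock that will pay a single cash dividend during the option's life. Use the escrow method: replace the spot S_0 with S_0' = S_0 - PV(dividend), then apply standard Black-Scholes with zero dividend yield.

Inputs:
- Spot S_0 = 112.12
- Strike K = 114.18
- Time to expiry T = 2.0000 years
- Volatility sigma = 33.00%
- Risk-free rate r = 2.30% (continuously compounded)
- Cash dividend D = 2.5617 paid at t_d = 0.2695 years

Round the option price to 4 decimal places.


Answer: Price = 19.9058

Derivation:
PV(D) = D * exp(-r * t_d) = 2.5617 * 0.99382067 = 2.54587041
S_0' = S_0 - PV(D) = 112.1200 - 2.54587041 = 109.57412959
d1 = (ln(S_0'/K) + (r + sigma^2/2)*T) / (sigma*sqrt(T)) = 0.24368432
d2 = d1 - sigma*sqrt(T) = -0.22300615
exp(-rT) = 0.95504196
N(-d1) = 0.40373766; N(-d2) = 0.58823464
P = K * exp(-rT) * N(-d2) - S_0' * N(-d1) = 114.1800 * 0.95504196 * 0.58823464 - 109.57412959 * 0.40373766 = 19.9058


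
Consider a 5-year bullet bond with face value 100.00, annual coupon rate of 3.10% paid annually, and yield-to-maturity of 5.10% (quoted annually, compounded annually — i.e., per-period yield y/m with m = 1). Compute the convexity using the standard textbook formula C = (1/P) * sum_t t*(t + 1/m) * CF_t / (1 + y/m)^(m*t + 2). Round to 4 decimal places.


Coupon per period c = face * coupon_rate / m = 3.100000
Periods per year m = 1; per-period yield y/m = 0.051000
Number of cashflows N = 5
Cashflows (t years, CF_t, discount factor 1/(1+y/m)^(m*t), PV):
  t = 1.0000: CF_t = 3.100000, DF = 0.951475, PV = 2.949572
  t = 2.0000: CF_t = 3.100000, DF = 0.905304, PV = 2.806443
  t = 3.0000: CF_t = 3.100000, DF = 0.861374, PV = 2.670260
  t = 4.0000: CF_t = 3.100000, DF = 0.819576, PV = 2.540685
  t = 5.0000: CF_t = 103.100000, DF = 0.779806, PV = 80.397970
Price P = sum_t PV_t = 91.364930
Convexity numerator sum_t t*(t + 1/m) * CF_t / (1+y/m)^(m*t + 2):
  t = 1.0000: term = 5.340520
  t = 2.0000: term = 15.244110
  t = 3.0000: term = 29.008773
  t = 4.0000: term = 46.001860
  t = 5.0000: term = 2183.538772
Convexity = (1/P) * sum = 2279.134035 / 91.364930 = 24.945392

Answer: Convexity = 24.9454


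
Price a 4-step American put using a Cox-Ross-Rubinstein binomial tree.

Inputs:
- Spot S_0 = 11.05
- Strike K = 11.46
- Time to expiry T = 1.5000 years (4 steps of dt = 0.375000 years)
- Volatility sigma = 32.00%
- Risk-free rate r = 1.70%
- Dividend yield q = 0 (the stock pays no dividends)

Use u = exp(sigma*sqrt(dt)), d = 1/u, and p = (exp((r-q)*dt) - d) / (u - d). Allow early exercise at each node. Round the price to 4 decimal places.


dt = T/N = 0.375000
u = exp(sigma*sqrt(dt)) = 1.216477; d = 1/u = 0.822046
p = (exp((r-q)*dt) - d) / (u - d) = 0.467381
Discount per step: exp(-r*dt) = 0.993645
Stock lattice S(k, i) with i counting down-moves:
  k=0: S(0,0) = 11.0500
  k=1: S(1,0) = 13.4421; S(1,1) = 9.0836
  k=2: S(2,0) = 16.3520; S(2,1) = 11.0500; S(2,2) = 7.4671
  k=3: S(3,0) = 19.8918; S(3,1) = 13.4421; S(3,2) = 9.0836; S(3,3) = 6.1383
  k=4: S(4,0) = 24.1979; S(4,1) = 16.3520; S(4,2) = 11.0500; S(4,3) = 7.4671; S(4,4) = 5.0460
Terminal payoffs V(N, i) = max(K - S_T, 0):
  V(4,0) = 0.000000; V(4,1) = 0.000000; V(4,2) = 0.410000; V(4,3) = 3.992860; V(4,4) = 6.414011
Backward induction: V(k, i) = exp(-r*dt) * [p * V(k+1, i) + (1-p) * V(k+1, i+1)]; then take max(V_cont, immediate exercise) for American.
  V(3,0) = exp(-r*dt) * [p*0.000000 + (1-p)*0.000000] = 0.000000; exercise = 0.000000; V(3,0) = max -> 0.000000
  V(3,1) = exp(-r*dt) * [p*0.000000 + (1-p)*0.410000] = 0.216986; exercise = 0.000000; V(3,1) = max -> 0.216986
  V(3,2) = exp(-r*dt) * [p*0.410000 + (1-p)*3.992860] = 2.303569; exercise = 2.376394; V(3,2) = max -> 2.376394
  V(3,3) = exp(-r*dt) * [p*3.992860 + (1-p)*6.414011] = 5.248844; exercise = 5.321669; V(3,3) = max -> 5.321669
  V(2,0) = exp(-r*dt) * [p*0.000000 + (1-p)*0.216986] = 0.114837; exercise = 0.000000; V(2,0) = max -> 0.114837
  V(2,1) = exp(-r*dt) * [p*0.216986 + (1-p)*2.376394] = 1.358441; exercise = 0.410000; V(2,1) = max -> 1.358441
  V(2,2) = exp(-r*dt) * [p*2.376394 + (1-p)*5.321669] = 3.920035; exercise = 3.992860; V(2,2) = max -> 3.992860
  V(1,0) = exp(-r*dt) * [p*0.114837 + (1-p)*1.358441] = 0.772266; exercise = 0.000000; V(1,0) = max -> 0.772266
  V(1,1) = exp(-r*dt) * [p*1.358441 + (1-p)*3.992860] = 2.744035; exercise = 2.376394; V(1,1) = max -> 2.744035
  V(0,0) = exp(-r*dt) * [p*0.772266 + (1-p)*2.744035] = 1.810887; exercise = 0.410000; V(0,0) = max -> 1.810887

Answer: Price = V(0,0) = 1.8109


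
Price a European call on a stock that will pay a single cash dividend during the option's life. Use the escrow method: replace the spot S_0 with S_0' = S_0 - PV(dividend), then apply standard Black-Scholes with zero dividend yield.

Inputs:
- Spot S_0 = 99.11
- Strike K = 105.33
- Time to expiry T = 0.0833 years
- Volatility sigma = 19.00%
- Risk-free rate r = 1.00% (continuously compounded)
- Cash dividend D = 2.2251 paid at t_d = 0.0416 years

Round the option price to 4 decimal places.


Answer: Price = 0.1591

Derivation:
PV(D) = D * exp(-r * t_d) = 2.2251 * 0.99958409 = 2.22417455
S_0' = S_0 - PV(D) = 99.1100 - 2.22417455 = 96.88582545
d1 = (ln(S_0'/K) + (r + sigma^2/2)*T) / (sigma*sqrt(T)) = -1.48126328
d2 = d1 - sigma*sqrt(T) = -1.53610058
exp(-rT) = 0.99916735
N(d1) = 0.06926822; N(d2) = 0.06225686
C = S_0' * N(d1) - K * exp(-rT) * N(d2) = 96.88582545 * 0.06926822 - 105.3300 * 0.99916735 * 0.06225686 = 0.1591


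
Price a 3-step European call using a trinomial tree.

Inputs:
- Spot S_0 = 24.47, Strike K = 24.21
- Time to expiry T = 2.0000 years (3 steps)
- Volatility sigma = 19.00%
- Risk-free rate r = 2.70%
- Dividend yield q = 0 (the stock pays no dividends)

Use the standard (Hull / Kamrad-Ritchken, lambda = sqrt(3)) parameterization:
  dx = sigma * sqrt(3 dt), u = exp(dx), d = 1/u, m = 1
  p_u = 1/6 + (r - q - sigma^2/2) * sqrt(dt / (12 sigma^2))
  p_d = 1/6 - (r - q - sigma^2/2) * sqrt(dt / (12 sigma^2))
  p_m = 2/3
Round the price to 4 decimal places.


dt = T/N = 0.666667; dx = sigma*sqrt(3*dt) = 0.268701
u = exp(dx) = 1.308263; d = 1/u = 0.764372
p_u = 0.177769, p_m = 0.666667, p_d = 0.155564
Discount per step: exp(-r*dt) = 0.982161
Stock lattice S(k, j) with j the centered position index:
  k=0: S(0,+0) = 24.4700
  k=1: S(1,-1) = 18.7042; S(1,+0) = 24.4700; S(1,+1) = 32.0132
  k=2: S(2,-2) = 14.2970; S(2,-1) = 18.7042; S(2,+0) = 24.4700; S(2,+1) = 32.0132; S(2,+2) = 41.8817
  k=3: S(3,-3) = 10.9282; S(3,-2) = 14.2970; S(3,-1) = 18.7042; S(3,+0) = 24.4700; S(3,+1) = 32.0132; S(3,+2) = 41.8817; S(3,+3) = 54.7923
Terminal payoffs V(N, j) = max(S_T - K, 0):
  V(3,-3) = 0.000000; V(3,-2) = 0.000000; V(3,-1) = 0.000000; V(3,+0) = 0.260000; V(3,+1) = 7.803204; V(3,+2) = 17.671702; V(3,+3) = 30.582296
Backward induction: V(k, j) = exp(-r*dt) * [p_u * V(k+1, j+1) + p_m * V(k+1, j) + p_d * V(k+1, j-1)]
  V(2,-2) = exp(-r*dt) * [p_u*0.000000 + p_m*0.000000 + p_d*0.000000] = 0.000000
  V(2,-1) = exp(-r*dt) * [p_u*0.260000 + p_m*0.000000 + p_d*0.000000] = 0.045396
  V(2,+0) = exp(-r*dt) * [p_u*7.803204 + p_m*0.260000 + p_d*0.000000] = 1.532667
  V(2,+1) = exp(-r*dt) * [p_u*17.671702 + p_m*7.803204 + p_d*0.260000] = 8.234509
  V(2,+2) = exp(-r*dt) * [p_u*30.582296 + p_m*17.671702 + p_d*7.803204] = 18.102829
  V(1,-1) = exp(-r*dt) * [p_u*1.532667 + p_m*0.045396 + p_d*0.000000] = 0.297325
  V(1,+0) = exp(-r*dt) * [p_u*8.234509 + p_m*1.532667 + p_d*0.045396] = 2.448218
  V(1,+1) = exp(-r*dt) * [p_u*18.102829 + p_m*8.234509 + p_d*1.532667] = 8.786639
  V(0,+0) = exp(-r*dt) * [p_u*8.786639 + p_m*2.448218 + p_d*0.297325] = 3.182589

Answer: Price = V(0,0) = 3.1826


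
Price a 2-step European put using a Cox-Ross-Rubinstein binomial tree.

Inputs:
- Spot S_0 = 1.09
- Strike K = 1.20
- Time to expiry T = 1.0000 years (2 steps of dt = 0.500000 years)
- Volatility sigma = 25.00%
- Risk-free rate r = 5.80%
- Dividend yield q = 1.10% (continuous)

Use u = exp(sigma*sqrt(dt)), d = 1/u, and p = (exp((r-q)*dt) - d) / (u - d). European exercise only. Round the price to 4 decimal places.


Answer: Price = V(0,0) = 0.1452

Derivation:
dt = T/N = 0.500000
u = exp(sigma*sqrt(dt)) = 1.193365; d = 1/u = 0.837967
p = (exp((r-q)*dt) - d) / (u - d) = 0.522827
Discount per step: exp(-r*dt) = 0.971416
Stock lattice S(k, i) with i counting down-moves:
  k=0: S(0,0) = 1.0900
  k=1: S(1,0) = 1.3008; S(1,1) = 0.9134
  k=2: S(2,0) = 1.5523; S(2,1) = 1.0900; S(2,2) = 0.7654
Terminal payoffs V(N, i) = max(K - S_T, 0):
  V(2,0) = 0.000000; V(2,1) = 0.110000; V(2,2) = 0.434615
Backward induction: V(k, i) = exp(-r*dt) * [p * V(k+1, i) + (1-p) * V(k+1, i+1)].
  V(1,0) = exp(-r*dt) * [p*0.000000 + (1-p)*0.110000] = 0.050989
  V(1,1) = exp(-r*dt) * [p*0.110000 + (1-p)*0.434615] = 0.257326
  V(0,0) = exp(-r*dt) * [p*0.050989 + (1-p)*0.257326] = 0.145175


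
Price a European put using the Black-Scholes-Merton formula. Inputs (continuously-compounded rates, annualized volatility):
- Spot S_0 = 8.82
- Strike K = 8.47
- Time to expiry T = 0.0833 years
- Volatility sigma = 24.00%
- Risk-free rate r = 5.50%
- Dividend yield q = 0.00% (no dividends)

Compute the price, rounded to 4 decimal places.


d1 = (ln(S/K) + (r - q + 0.5*sigma^2) * T) / (sigma * sqrt(T)) = 0.68533496
d2 = d1 - sigma * sqrt(T) = 0.61606678
exp(-rT) = 0.99542898; exp(-qT) = 1.00000000
P = K * exp(-rT) * N(-d2) - S_0 * exp(-qT) * N(-d1)
N(-d1) = 0.24656629; N(-d2) = 0.26892522
P = 8.4700 * 0.99542898 * 0.26892522 - 8.8200 * 1.00000000 * 0.24656629 = 0.0927

Answer: Price = 0.0927


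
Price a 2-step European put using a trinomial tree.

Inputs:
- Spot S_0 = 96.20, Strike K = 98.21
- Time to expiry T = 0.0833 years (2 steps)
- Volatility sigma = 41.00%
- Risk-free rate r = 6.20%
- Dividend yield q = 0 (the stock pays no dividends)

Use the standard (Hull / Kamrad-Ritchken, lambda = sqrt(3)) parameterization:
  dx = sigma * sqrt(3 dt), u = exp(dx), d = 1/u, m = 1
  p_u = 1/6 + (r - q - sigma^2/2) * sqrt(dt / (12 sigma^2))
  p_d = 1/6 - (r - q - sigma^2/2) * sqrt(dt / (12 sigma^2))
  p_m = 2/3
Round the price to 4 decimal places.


dt = T/N = 0.041650; dx = sigma*sqrt(3*dt) = 0.144928
u = exp(dx) = 1.155956; d = 1/u = 0.865085
p_u = 0.163498, p_m = 0.666667, p_d = 0.169835
Discount per step: exp(-r*dt) = 0.997421
Stock lattice S(k, j) with j the centered position index:
  k=0: S(0,+0) = 96.2000
  k=1: S(1,-1) = 83.2211; S(1,+0) = 96.2000; S(1,+1) = 111.2030
  k=2: S(2,-2) = 71.9933; S(2,-1) = 83.2211; S(2,+0) = 96.2000; S(2,+1) = 111.2030; S(2,+2) = 128.5458
Terminal payoffs V(N, j) = max(K - S_T, 0):
  V(2,-2) = 26.216664; V(2,-1) = 14.988855; V(2,+0) = 2.010000; V(2,+1) = 0.000000; V(2,+2) = 0.000000
Backward induction: V(k, j) = exp(-r*dt) * [p_u * V(k+1, j+1) + p_m * V(k+1, j) + p_d * V(k+1, j-1)]
  V(1,-1) = exp(-r*dt) * [p_u*2.010000 + p_m*14.988855 + p_d*26.216664] = 14.735610
  V(1,+0) = exp(-r*dt) * [p_u*0.000000 + p_m*2.010000 + p_d*14.988855] = 3.875612
  V(1,+1) = exp(-r*dt) * [p_u*0.000000 + p_m*0.000000 + p_d*2.010000] = 0.340488
  V(0,+0) = exp(-r*dt) * [p_u*0.340488 + p_m*3.875612 + p_d*14.735610] = 5.128773

Answer: Price = V(0,0) = 5.1288


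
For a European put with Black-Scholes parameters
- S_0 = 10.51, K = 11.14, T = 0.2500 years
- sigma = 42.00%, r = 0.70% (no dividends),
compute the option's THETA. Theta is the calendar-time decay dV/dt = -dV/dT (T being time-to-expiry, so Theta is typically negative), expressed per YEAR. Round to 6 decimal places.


Answer: Theta = -1.687253

Derivation:
d1 = -0.1638811886; d2 = -0.3738811886
phi(d1) = 0.3936208844; exp(-qT) = 1.0000000000; exp(-rT) = 0.9982515304
Theta = -S*exp(-qT)*phi(d1)*sigma/(2*sqrt(T)) + r*K*exp(-rT)*N(-d2) - q*S*exp(-qT)*N(-d1)
N(-d1) = 0.5650876619; N(-d2) = 0.6457536438; sqrt(T) = 0.5000000000
Term 1 = -10.5100 * 1.0000000000 * 0.3936208844 * 0.4200 / (2 * 0.5000000000) = -1.7375213079
Term 2 = 0.0070 * 11.1400 * 0.9982515304 * 0.6457536438 = 0.0502678234
Term 3 = 0 (no dividend yield, q = 0)
Theta = -1.7375213079 + (0.0502678234) + (0.0000000000) = -1.687253


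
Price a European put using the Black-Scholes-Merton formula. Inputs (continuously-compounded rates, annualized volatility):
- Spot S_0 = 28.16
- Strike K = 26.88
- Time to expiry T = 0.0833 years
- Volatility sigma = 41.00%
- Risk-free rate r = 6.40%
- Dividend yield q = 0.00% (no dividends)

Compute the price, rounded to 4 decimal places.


Answer: Price = 0.7058

Derivation:
d1 = (ln(S/K) + (r - q + 0.5*sigma^2) * T) / (sigma * sqrt(T)) = 0.49734660
d2 = d1 - sigma * sqrt(T) = 0.37901347
exp(-rT) = 0.99468299; exp(-qT) = 1.00000000
P = K * exp(-rT) * N(-d2) - S_0 * exp(-qT) * N(-d1)
N(-d1) = 0.30947233; N(-d2) = 0.35233893
P = 26.8800 * 0.99468299 * 0.35233893 - 28.1600 * 1.00000000 * 0.30947233 = 0.7058


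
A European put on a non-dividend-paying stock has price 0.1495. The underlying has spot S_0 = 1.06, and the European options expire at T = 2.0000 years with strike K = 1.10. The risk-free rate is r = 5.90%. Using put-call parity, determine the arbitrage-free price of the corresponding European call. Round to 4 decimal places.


Put-call parity: C - P = S_0 * exp(-qT) - K * exp(-rT).
S_0 * exp(-qT) = 1.0600 * 1.00000000 = 1.06000000
K * exp(-rT) = 1.1000 * 0.88869605 = 0.97756566
C = P + S*exp(-qT) - K*exp(-rT)
C = 0.1495 + 1.06000000 - 0.97756566 = 0.2319

Answer: Call price = 0.2319


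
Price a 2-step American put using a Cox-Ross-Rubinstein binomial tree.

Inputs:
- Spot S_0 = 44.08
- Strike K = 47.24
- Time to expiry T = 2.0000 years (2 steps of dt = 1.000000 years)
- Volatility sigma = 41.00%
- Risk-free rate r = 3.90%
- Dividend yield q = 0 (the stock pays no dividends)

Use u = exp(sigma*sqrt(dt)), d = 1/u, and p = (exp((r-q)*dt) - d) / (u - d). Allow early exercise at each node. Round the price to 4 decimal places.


dt = T/N = 1.000000
u = exp(sigma*sqrt(dt)) = 1.506818; d = 1/u = 0.663650
p = (exp((r-q)*dt) - d) / (u - d) = 0.446080
Discount per step: exp(-r*dt) = 0.961751
Stock lattice S(k, i) with i counting down-moves:
  k=0: S(0,0) = 44.0800
  k=1: S(1,0) = 66.4205; S(1,1) = 29.2537
  k=2: S(2,0) = 100.0836; S(2,1) = 44.0800; S(2,2) = 19.4142
Terminal payoffs V(N, i) = max(K - S_T, 0):
  V(2,0) = 0.000000; V(2,1) = 3.160000; V(2,2) = 27.825773
Backward induction: V(k, i) = exp(-r*dt) * [p * V(k+1, i) + (1-p) * V(k+1, i+1)]; then take max(V_cont, immediate exercise) for American.
  V(1,0) = exp(-r*dt) * [p*0.000000 + (1-p)*3.160000] = 1.683436; exercise = 0.000000; V(1,0) = max -> 1.683436
  V(1,1) = exp(-r*dt) * [p*3.160000 + (1-p)*27.825773] = 16.179400; exercise = 17.986297; V(1,1) = max -> 17.986297
  V(0,0) = exp(-r*dt) * [p*1.683436 + (1-p)*17.986297] = 10.304116; exercise = 3.160000; V(0,0) = max -> 10.304116

Answer: Price = V(0,0) = 10.3041
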